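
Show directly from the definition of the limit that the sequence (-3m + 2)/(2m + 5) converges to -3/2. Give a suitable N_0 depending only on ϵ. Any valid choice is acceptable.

N_0 = (19/4)/ϵ

Fix ϵ > 0. For m ≥ 1, |(-3m + 2)/(2m + 5) + 3/2| = |19|/(2(2m + 5)) = 19/(2(2m + 5)).
Since 2m + 5 ≥ 2m for m ≥ 1, this is ≤ 19/(2·2m) = (19/4)/m.
So |(-3m + 2)/(2m + 5) + 3/2| < ϵ whenever m > (19/4)/ϵ.
Take N_0 = (19/4)/ϵ. If m > N_0 then |(-3m + 2)/(2m + 5) + 3/2| ≤ (19/4)/m < ϵ.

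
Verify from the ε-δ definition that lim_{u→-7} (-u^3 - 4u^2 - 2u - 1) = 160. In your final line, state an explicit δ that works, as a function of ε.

Let ε > 0. We want δ > 0 such that 0 < |u + 7| < δ implies |(-u^3 - 4u^2 - 2u - 1) − 160| < ε.
(-u^3 - 4u^2 - 2u - 1) − 160 = -u^3 - 4u^2 - 2u - 161 = (u + 7)(-u^2 + 3u - 23).
So |(-u^3 - 4u^2 - 2u - 1) − 160| = |u + 7|·|-u^2 + 3u - 23|.
Assume first that |u + 7| < 1, so |u| < 8. Then |-u^2 + 3u - 23| ≤ 8^2 + 3·8 + 23 = 111.
Hence |(-u^3 - 4u^2 - 2u - 1) − 160| ≤ 111|u + 7| < ε provided |u + 7| < ε/111.
Take δ = min(1, ε/111). Then 0 < |u + 7| < δ gives both |u + 7| < 1 and |u + 7| < ε/111, so |(-u^3 - 4u^2 - 2u - 1) − 160| < ε.

δ = min(1, ε/111)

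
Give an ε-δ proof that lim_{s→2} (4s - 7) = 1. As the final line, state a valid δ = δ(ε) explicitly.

δ = ε/4

Fix ε > 0. We need δ > 0 so that 0 < |s − 2| < δ implies |(4s - 7) − 1| < ε.
|(4s - 7) − 1| = |4s - 8| = 4|s − 2|.
So 4|s − 2| < ε exactly when |s − 2| < ε/4.
Take δ = ε/4. If 0 < |s − 2| < δ then |(4s - 7) − 1| = 4|s − 2| < 4·(ε/4) = ε.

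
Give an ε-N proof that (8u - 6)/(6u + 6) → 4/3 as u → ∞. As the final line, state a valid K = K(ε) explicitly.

Let ε > 0 be given. We seek K > 0 such that u > K implies |(8u - 6)/(6u + 6) − (4/3)| < ε.
(8u - 6)/(6u + 6) − (4/3) = (6(8u - 6) − 8(6u + 6)) / (6(6u + 6)) = -84/(6(6u + 6)).
For u > 0 we have 6u + 6 > 6u, so |(8u - 6)/(6u + 6) − (4/3)| = 84/(6(6u + 6)) < 84/(6·6u) = (7/3)/u.
Thus |(8u - 6)/(6u + 6) − (4/3)| < ε whenever u > (7/3)/ε.
Take K = (7/3)/ε. If u > K then |(8u - 6)/(6u + 6) − (4/3)| < (7/3)/u < ε.

K = (7/3)/ε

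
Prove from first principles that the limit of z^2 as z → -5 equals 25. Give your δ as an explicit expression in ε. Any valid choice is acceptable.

Suppose ε > 0. We seek δ > 0 with 0 < |z + 5| < δ ⇒ |z^2 − 25| < ε.
Factor: z^2 − 25 = (z + 5)(z - 5), so |z^2 − 25| = |z + 5|·|z - 5|.
Impose δ ≤ 2 so that |z| < 7; then |z - 5| ≤ 12.
Hence |z^2 − 25| ≤ 12|z + 5|, which is < ε once |z + 5| < ε/12.
Take δ = min(2, ε/12). If 0 < |z + 5| < δ then both bounds hold and |z^2 − 25| ≤ 12|z + 5| < 12·(ε/12) = ε.

δ = min(2, ε/12)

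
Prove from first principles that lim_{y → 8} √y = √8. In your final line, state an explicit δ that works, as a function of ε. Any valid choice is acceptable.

Suppose ε > 0. We want δ > 0 such that 0 < |y − 8| < δ implies |√y − √8| < ε.
Rationalise: √y − √8 = (y − 8)/(√y + √8), so |√y − √8| = |y − 8|/(√y + √8).
Restrict δ ≤ 8 so that |y − 8| < 8 forces y > 0, and then √y + √8 > √8.
Hence |√y − √8| < |y − 8|/√8, which is < ε once |y − 8| < √8·ε.
Take δ = min(8, √8·ε). If 0 < |y − 8| < δ then y > 0 and |√y − √8| < |y − 8|/√8 < ε.

δ = min(8, √8·ε)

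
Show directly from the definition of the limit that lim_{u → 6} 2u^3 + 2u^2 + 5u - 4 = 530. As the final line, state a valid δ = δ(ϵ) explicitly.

Fix ϵ > 0. We want δ > 0 such that 0 < |u − 6| < δ implies |(2u^3 + 2u^2 + 5u - 4) − 530| < ϵ.
(2u^3 + 2u^2 + 5u - 4) − 530 = 2u^3 + 2u^2 + 5u - 534 = (u − 6)(2u^2 + 14u + 89).
So |(2u^3 + 2u^2 + 5u - 4) − 530| = |u − 6|·|2u^2 + 14u + 89|.
Assume first that |u − 6| < 1, so |u| < 7. Then |2u^2 + 14u + 89| ≤ 2·7^2 + 14·7 + 89 = 285.
Hence |(2u^3 + 2u^2 + 5u - 4) − 530| ≤ 285|u − 6| < ϵ provided |u − 6| < ϵ/285.
Choosing δ = min(1, ϵ/285) ensures both conditions, hence |(2u^3 + 2u^2 + 5u - 4) − 530| < ϵ.

δ = min(1, ϵ/285)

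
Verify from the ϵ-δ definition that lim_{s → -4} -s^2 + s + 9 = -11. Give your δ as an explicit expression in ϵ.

Fix ϵ > 0. We want δ > 0 such that 0 < |s + 4| < δ implies |(-s^2 + s + 9) + 11| < ϵ.
(-s^2 + s + 9) + 11 = -s^2 + s + 20 = (s + 4)(-s + 5).
So |(-s^2 + s + 9) + 11| = |s + 4|·|-s + 5|.
Require δ ≤ 1. Then |s + 4| < 1 gives |s| < 5, and by the triangle inequality |-s + 5| ≤ 5 + 5 = 10.
Hence |(-s^2 + s + 9) + 11| ≤ 10|s + 4| < ϵ provided |s + 4| < ϵ/10.
Take δ = min(1, ϵ/10). Then 0 < |s + 4| < δ gives both |s + 4| < 1 and |s + 4| < ϵ/10, so |(-s^2 + s + 9) + 11| < ϵ.

δ = min(1, ϵ/10)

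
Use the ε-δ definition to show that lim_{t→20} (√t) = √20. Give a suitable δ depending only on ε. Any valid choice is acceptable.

Let ε > 0 be given. We want δ > 0 such that 0 < |t − 20| < δ implies |√t − √20| < ε.
Multiplying by the conjugate, |√t − √20| = |t − 20|/(√t + √20).
Restrict δ ≤ 20 so that |t − 20| < 20 forces t > 0, and then √t + √20 > √20.
Hence |√t − √20| < |t − 20|/√20, which is < ε once |t − 20| < √20·ε.
Take δ = min(20, √20·ε). If 0 < |t − 20| < δ then t > 0 and |√t − √20| < |t − 20|/√20 < ε.

δ = min(20, √20·ε)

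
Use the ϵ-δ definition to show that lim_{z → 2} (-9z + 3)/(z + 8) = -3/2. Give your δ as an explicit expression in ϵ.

Fix ϵ > 0. We want δ > 0 with 0 < |z − 2| < δ ⇒ |(-9z + 3)/(z + 8) + 3/2| < ϵ.
Combining over a common denominator, (-9z + 3)/(z + 8) + 3/2 = [(-9z + 3)·10 − (-15)·(z + 8)] / [10·(z + 8)] = -75(z − 2) / (10(z + 8)).
So |(-9z + 3)/(z + 8) + 3/2| = 75|z − 2| / (10·|z + 8|).
Require δ ≤ 5, so |z + 8| ≥ |10| − |z − 2| > 10 − 5 = 5.
Hence |(-9z + 3)/(z + 8) + 3/2| < 75|z − 2|/(10·5) = (3/2)|z − 2|, which is < ϵ once |z − 2| < (2/3)ϵ.
Take δ = min(5, (2/3)ϵ). Then 0 < |z − 2| < δ forces both bounds, so |(-9z + 3)/(z + 8) + 3/2| < ϵ.

δ = min(5, (2/3)ϵ)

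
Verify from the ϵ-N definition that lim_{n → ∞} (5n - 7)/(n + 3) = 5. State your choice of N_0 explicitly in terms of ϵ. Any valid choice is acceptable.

N_0 = 22/ϵ

Fix ϵ > 0. For n ≥ 1, |(5n - 7)/(n + 3) − 5| = |-22|/((n + 3)) = 22/((n + 3)).
Since n + 3 ≥ n for n ≥ 1, this is ≤ 22/(n) = 22/n.
So |(5n - 7)/(n + 3) − 5| < ϵ whenever n > 22/ϵ.
Take N_0 = 22/ϵ. If n > N_0 then |(5n - 7)/(n + 3) − 5| ≤ 22/n < ϵ.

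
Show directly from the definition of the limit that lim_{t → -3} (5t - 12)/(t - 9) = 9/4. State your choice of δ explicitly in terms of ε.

Fix ε > 0. We want δ > 0 with 0 < |t + 3| < δ ⇒ |(5t - 12)/(t - 9) − (9/4)| < ε.
Combining over a common denominator, (5t - 12)/(t - 9) − (9/4) = [(5t - 12)·(-12) − (-27)·(t - 9)] / [(-12)·(t - 9)] = -33(t + 3) / ((-12)(t - 9)).
So |(5t - 12)/(t - 9) − (9/4)| = 33|t + 3| / (12·|t − 9|).
Require δ ≤ 6, so |t − 9| ≥ |-12| − |t + 3| > 12 − 6 = 6.
Hence |(5t - 12)/(t - 9) − (9/4)| < 33|t + 3|/(12·6) = (11/24)|t + 3|, which is < ε once |t + 3| < (24/11)ε.
Take δ = min(6, (24/11)ε). Then 0 < |t + 3| < δ forces both bounds, so |(5t - 12)/(t - 9) − (9/4)| < ε.

δ = min(6, (24/11)ε)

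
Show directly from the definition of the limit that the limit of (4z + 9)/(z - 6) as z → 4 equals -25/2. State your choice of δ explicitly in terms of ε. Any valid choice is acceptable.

Fix ε > 0. We want δ > 0 with 0 < |z − 4| < δ ⇒ |(4z + 9)/(z - 6) + 25/2| < ε.
Combining over a common denominator, (4z + 9)/(z - 6) + 25/2 = [(4z + 9)·(-2) − 25·(z - 6)] / [(-2)·(z - 6)] = -33(z − 4) / ((-2)(z - 6)).
So |(4z + 9)/(z - 6) + 25/2| = 33|z − 4| / (2·|z − 6|).
Require δ ≤ 1, so |z − 6| ≥ |-2| − |z − 4| > 2 − 1 = 1.
Hence |(4z + 9)/(z - 6) + 25/2| < 33|z − 4|/(2·1) = (33/2)|z − 4|, which is < ε once |z − 4| < (2/33)ε.
Take δ = min(1, (2/33)ε). Then 0 < |z − 4| < δ forces both bounds, so |(4z + 9)/(z - 6) + 25/2| < ε.

δ = min(1, (2/33)ε)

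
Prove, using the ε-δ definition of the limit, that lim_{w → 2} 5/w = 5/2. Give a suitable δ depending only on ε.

δ = min(1, (2/5)ε)

Fix ε > 0. We seek δ > 0 such that 0 < |w − 2| < δ implies |5/w − (5/2)| < ε.
|5/w − (5/2)| = 5·|2 − w|/(2·|w|) = 5|w − 2|/(2|w|).
Require δ ≤ 1 so that |w| > 2 − 1 = 1, hence 2|w| > 2.
Then |5/w − (5/2)| < 5|w − 2|/2, which is < ε when |w − 2| < (2/5)ε.
Take δ = min(1, (2/5)ε). Then 0 < |w − 2| < δ gives both |w − 2| < 1 and |w − 2| < (2/5)ε, so |5/w − (5/2)| < ε.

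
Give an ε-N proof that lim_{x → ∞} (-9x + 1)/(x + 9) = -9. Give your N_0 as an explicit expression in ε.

N_0 = 82/ε

Let ε > 0. We seek N_0 > 0 such that x > N_0 implies |(-9x + 1)/(x + 9) + 9| < ε.
(-9x + 1)/(x + 9) + 9 = ((-9x + 1) − (-9)(x + 9)) / ((x + 9)) = 82/((x + 9)).
For x > 0 we have x + 9 > x, so |(-9x + 1)/(x + 9) + 9| = 82/((x + 9)) < 82/(x) = 82/x.
Thus |(-9x + 1)/(x + 9) + 9| < ε whenever x > 82/ε.
Take N_0 = 82/ε. If x > N_0 then |(-9x + 1)/(x + 9) + 9| < 82/x < ε.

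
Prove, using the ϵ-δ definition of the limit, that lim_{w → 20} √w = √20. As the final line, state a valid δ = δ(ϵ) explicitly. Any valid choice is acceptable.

Let ϵ > 0 be given. We want δ > 0 such that 0 < |w − 20| < δ implies |√w − √20| < ϵ.
Rationalise: √w − √20 = (w − 20)/(√w + √20), so |√w − √20| = |w − 20|/(√w + √20).
Restrict δ ≤ 20 so that |w − 20| < 20 forces w > 0, and then √w + √20 > √20.
Hence |√w − √20| < |w − 20|/√20, which is < ϵ once |w − 20| < √20·ϵ.
Take δ = min(20, √20·ϵ). If 0 < |w − 20| < δ then w > 0 and |√w − √20| < |w − 20|/√20 < ϵ.

δ = min(20, √20·ϵ)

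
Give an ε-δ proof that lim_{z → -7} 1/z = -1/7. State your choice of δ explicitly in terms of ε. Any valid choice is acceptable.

δ = min(7/2, (49/2)ε)

Let ε > 0 be given. We seek δ > 0 such that 0 < |z + 7| < δ implies |1/z + 1/7| < ε.
|1/z + 1/7| = |-7 − z|/(7·|z|) = |z + 7|/(7|z|).
Restrict δ ≤ 7/2. Then |z + 7| < 7/2 gives |z| > 7/2, so 7|z| > 49/2.
Then |1/z + 1/7| < |z + 7|/(49/2), which is < ε when |z + 7| < (49/2)ε.
Take δ = min(7/2, (49/2)ε). Then 0 < |z + 7| < δ gives both |z + 7| < 7/2 and |z + 7| < (49/2)ε, so |1/z + 1/7| < ε.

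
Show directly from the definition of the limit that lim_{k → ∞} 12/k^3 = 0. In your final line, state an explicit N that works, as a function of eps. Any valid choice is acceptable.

N = (12/eps)^{1/3}

Let eps > 0. For k ≥ 1, |12/k^3 − 0| = 12/k^3.
12/k^3 < eps ⇔ k^3 > 12/eps ⇔ k > (12/eps)^{1/3}.
Take N = (12/eps)^{1/3}. Then k > N implies 12/k^3 < eps.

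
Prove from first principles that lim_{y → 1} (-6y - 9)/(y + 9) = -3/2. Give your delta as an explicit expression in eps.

Suppose eps > 0. We want delta > 0 with 0 < |y − 1| < delta ⇒ |(-6y - 9)/(y + 9) + 3/2| < eps.
Combining over a common denominator, (-6y - 9)/(y + 9) + 3/2 = [(-6y - 9)·10 − (-15)·(y + 9)] / [10·(y + 9)] = -45(y − 1) / (10(y + 9)).
So |(-6y - 9)/(y + 9) + 3/2| = 45|y − 1| / (10·|y + 9|).
Require delta ≤ 5, so |y + 9| ≥ |10| − |y − 1| > 10 − 5 = 5.
Hence |(-6y - 9)/(y + 9) + 3/2| < 45|y − 1|/(10·5) = (9/10)|y − 1|, which is < eps once |y − 1| < (10/9)eps.
Take delta = min(5, (10/9)eps). Then 0 < |y − 1| < delta forces both bounds, so |(-6y - 9)/(y + 9) + 3/2| < eps.

delta = min(5, (10/9)eps)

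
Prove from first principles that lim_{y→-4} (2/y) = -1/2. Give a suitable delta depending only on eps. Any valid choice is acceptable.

delta = min(2, 4eps)

Suppose eps > 0. We seek delta > 0 such that 0 < |y + 4| < delta implies |2/y + 1/2| < eps.
|2/y + 1/2| = 2·|-4 − y|/(4·|y|) = 2|y + 4|/(4|y|).
Require delta ≤ 2 so that |y| > 4 − 2 = 2, hence 4|y| > 8.
Then |2/y + 1/2| < 2|y + 4|/8, which is < eps when |y + 4| < 4eps.
Take delta = min(2, 4eps). Then 0 < |y + 4| < delta gives both |y + 4| < 2 and |y + 4| < 4eps, so |2/y + 1/2| < eps.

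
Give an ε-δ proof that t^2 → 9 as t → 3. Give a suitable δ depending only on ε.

δ = min(2, ε/8)

Suppose ε > 0. We seek δ > 0 with 0 < |t − 3| < δ ⇒ |t^2 − 9| < ε.
Factor: t^2 − 9 = (t − 3)(t + 3), so |t^2 − 9| = |t − 3|·|t + 3|.
Restrict δ ≤ 2. Then |t − 3| < 2 gives |t| < 5, so by the triangle inequality |t + 3| ≤ 5 + 3 = 8.
Hence |t^2 − 9| ≤ 8|t − 3|, which is < ε once |t − 3| < ε/8.
Take δ = min(2, ε/8). If 0 < |t − 3| < δ then both bounds hold and |t^2 − 9| ≤ 8|t − 3| < 8·(ε/8) = ε.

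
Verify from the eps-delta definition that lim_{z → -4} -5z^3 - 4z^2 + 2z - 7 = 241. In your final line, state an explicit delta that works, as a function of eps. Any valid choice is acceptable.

delta = min(2, eps/338)

Let eps > 0. We want delta > 0 such that 0 < |z + 4| < delta implies |(-5z^3 - 4z^2 + 2z - 7) − 241| < eps.
(-5z^3 - 4z^2 + 2z - 7) − 241 = -5z^3 - 4z^2 + 2z - 248 = (z + 4)(-5z^2 + 16z - 62).
So |(-5z^3 - 4z^2 + 2z - 7) − 241| = |z + 4|·|-5z^2 + 16z - 62|.
Require delta ≤ 2. Then |z + 4| < 2 gives |z| < 6, and by the triangle inequality |-5z^2 + 16z - 62| ≤ 5·6^2 + 16·6 + 62 = 338.
Hence |(-5z^3 - 4z^2 + 2z - 7) − 241| ≤ 338|z + 4| < eps provided |z + 4| < eps/338.
Choosing delta = min(2, eps/338) ensures both conditions, hence |(-5z^3 - 4z^2 + 2z - 7) − 241| < eps.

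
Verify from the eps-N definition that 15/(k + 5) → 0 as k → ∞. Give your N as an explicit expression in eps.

N = 15/eps

Fix eps > 0. For k ≥ 1, |15/(k + 5) − 0| = 15/(k + 5) ≤ 15/k.
We need 15/k < eps, i.e. k > 15/eps.
Take N = 15/eps. If k > N then |15/(k + 5)| ≤ 15/k < eps.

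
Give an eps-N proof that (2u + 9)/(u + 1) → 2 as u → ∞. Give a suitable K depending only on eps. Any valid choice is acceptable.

K = 7/eps

Suppose eps > 0. We seek K > 0 such that u > K implies |(2u + 9)/(u + 1) − 2| < eps.
(2u + 9)/(u + 1) − 2 = ((2u + 9) − 2(u + 1)) / ((u + 1)) = 7/((u + 1)).
For u > 0 we have u + 1 > u, so |(2u + 9)/(u + 1) − 2| = 7/((u + 1)) < 7/(u) = 7/u.
Thus |(2u + 9)/(u + 1) − 2| < eps whenever u > 7/eps.
Take K = 7/eps. If u > K then |(2u + 9)/(u + 1) − 2| < 7/u < eps.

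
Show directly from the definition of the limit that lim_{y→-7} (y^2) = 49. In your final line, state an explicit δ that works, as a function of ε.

δ = min(2, ε/16)

Fix ε > 0. We seek δ > 0 with 0 < |y + 7| < δ ⇒ |y^2 − 49| < ε.
Factor: y^2 − 49 = (y + 7)(y - 7), so |y^2 − 49| = |y + 7|·|y - 7|.
Impose δ ≤ 2 so that |y| < 9; then |y - 7| ≤ 16.
Hence |y^2 − 49| ≤ 16|y + 7|, which is < ε once |y + 7| < ε/16.
Take δ = min(2, ε/16). If 0 < |y + 7| < δ then both bounds hold and |y^2 − 49| ≤ 16|y + 7| < 16·(ε/16) = ε.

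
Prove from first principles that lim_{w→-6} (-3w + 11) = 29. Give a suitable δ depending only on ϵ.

δ = ϵ/3

Suppose ϵ > 0. We need δ > 0 so that 0 < |w + 6| < δ implies |(-3w + 11) − 29| < ϵ.
Since (-3w + 11) − 29 = -3(w + 6), we have |(-3w + 11) − 29| = 3|w + 6|.
So 3|w + 6| < ϵ exactly when |w + 6| < ϵ/3.
Choosing δ = ϵ/3 gives |(-3w + 11) − 29| = 3|w + 6| < ϵ whenever |w + 6| < δ.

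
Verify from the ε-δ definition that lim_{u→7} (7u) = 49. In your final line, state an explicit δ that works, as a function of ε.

δ = ε/7

Let ε > 0. We need δ > 0 so that 0 < |u − 7| < δ implies |(7u) − 49| < ε.
|(7u) − 49| = |7u - 49| = 7|u − 7|.
So 7|u − 7| < ε exactly when |u − 7| < ε/7.
Take δ = ε/7. If 0 < |u − 7| < δ then |(7u) − 49| = 7|u − 7| < 7·(ε/7) = ε.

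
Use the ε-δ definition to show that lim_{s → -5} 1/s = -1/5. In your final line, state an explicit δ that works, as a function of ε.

δ = min(5/2, (25/2)ε)

Let ε > 0 be given. We seek δ > 0 such that 0 < |s + 5| < δ implies |1/s + 1/5| < ε.
|1/s + 1/5| = |-5 − s|/(5·|s|) = |s + 5|/(5|s|).
Restrict δ ≤ 5/2. Then |s + 5| < 5/2 gives |s| > 5/2, so 5|s| > 25/2.
Then |1/s + 1/5| < |s + 5|/(25/2), which is < ε when |s + 5| < (25/2)ε.
Take δ = min(5/2, (25/2)ε). Then 0 < |s + 5| < δ gives both |s + 5| < 5/2 and |s + 5| < (25/2)ε, so |1/s + 1/5| < ε.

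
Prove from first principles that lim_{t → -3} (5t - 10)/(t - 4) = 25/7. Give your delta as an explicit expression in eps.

delta = min(7/2, (49/20)eps)

Let eps > 0 be given. We want delta > 0 with 0 < |t + 3| < delta ⇒ |(5t - 10)/(t - 4) − (25/7)| < eps.
Combining over a common denominator, (5t - 10)/(t - 4) − (25/7) = [(5t - 10)·(-7) − (-25)·(t - 4)] / [(-7)·(t - 4)] = -10(t + 3) / ((-7)(t - 4)).
So |(5t - 10)/(t - 4) − (25/7)| = 10|t + 3| / (7·|t − 4|).
Require delta ≤ 7/2, so |t − 4| ≥ |-7| − |t + 3| > 7 − 7/2 = 7/2.
Hence |(5t - 10)/(t - 4) − (25/7)| < 10|t + 3|/(7·(7/2)) = (20/49)|t + 3|, which is < eps once |t + 3| < (49/20)eps.
Take delta = min(7/2, (49/20)eps). Then 0 < |t + 3| < delta forces both bounds, so |(5t - 10)/(t - 4) − (25/7)| < eps.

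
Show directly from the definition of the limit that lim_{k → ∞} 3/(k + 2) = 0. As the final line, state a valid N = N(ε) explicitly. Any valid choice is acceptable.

N = 3/ε

Fix ε > 0. For k ≥ 1, |3/(k + 2) − 0| = 3/(k + 2) ≤ 3/k.
We need 3/k < ε, i.e. k > 3/ε.
Take N = 3/ε. If k > N then |3/(k + 2)| ≤ 3/k < ε.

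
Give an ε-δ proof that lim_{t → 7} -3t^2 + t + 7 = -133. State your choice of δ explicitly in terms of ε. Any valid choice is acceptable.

δ = min(1, ε/44)

Let ε > 0. We want δ > 0 such that 0 < |t − 7| < δ implies |(-3t^2 + t + 7) + 133| < ε.
(-3t^2 + t + 7) + 133 = -3t^2 + t + 140 = (t − 7)(-3t - 20).
So |(-3t^2 + t + 7) + 133| = |t − 7|·|-3t - 20|.
Assume first that |t − 7| < 1, so |t| < 8. Then |-3t - 20| ≤ 3·8 + 20 = 44.
Hence |(-3t^2 + t + 7) + 133| ≤ 44|t − 7| < ε provided |t − 7| < ε/44.
Choosing δ = min(1, ε/44) ensures both conditions, hence |(-3t^2 + t + 7) + 133| < ε.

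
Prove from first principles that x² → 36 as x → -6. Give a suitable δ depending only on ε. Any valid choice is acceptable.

Suppose ε > 0. We seek δ > 0 with 0 < |x + 6| < δ ⇒ |x² − 36| < ε.
Factor: x² − 36 = (x + 6)(x - 6), so |x² − 36| = |x + 6|·|x - 6|.
Restrict δ ≤ 2. Then |x + 6| < 2 gives |x| < 8, so by the triangle inequality |x - 6| ≤ 8 + 6 = 14.
Hence |x² − 36| ≤ 14|x + 6|, which is < ε once |x + 6| < ε/14.
Take δ = min(2, ε/14). If 0 < |x + 6| < δ then both bounds hold and |x² − 36| ≤ 14|x + 6| < 14·(ε/14) = ε.

δ = min(2, ε/14)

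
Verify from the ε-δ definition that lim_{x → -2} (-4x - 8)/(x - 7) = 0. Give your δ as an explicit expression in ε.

Suppose ε > 0. We want δ > 0 with 0 < |x + 2| < δ ⇒ |(-4x - 8)/(x - 7) − 0| < ε.
Combining over a common denominator, (-4x - 8)/(x - 7) − 0 = [(-4x - 8)·(-9) − 0·(x - 7)] / [(-9)·(x - 7)] = 36(x + 2) / ((-9)(x - 7)).
So |(-4x - 8)/(x - 7) − 0| = 36|x + 2| / (9·|x − 7|).
Restrict δ ≤ 9/2. Then |x + 2| < 9/2 gives |x − 7| = |(x + 2) + (-9)| ≥ 9 − 9/2 = 9/2.
Hence |(-4x - 8)/(x - 7) − 0| < 36|x + 2|/(9·(9/2)) = (8/9)|x + 2|, which is < ε once |x + 2| < (9/8)ε.
Take δ = min(9/2, (9/8)ε). Then 0 < |x + 2| < δ forces both bounds, so |(-4x - 8)/(x - 7) − 0| < ε.

δ = min(9/2, (9/8)ε)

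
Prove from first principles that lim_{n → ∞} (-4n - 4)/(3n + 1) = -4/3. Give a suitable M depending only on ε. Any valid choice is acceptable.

Suppose ε > 0. For n ≥ 1, |(-4n - 4)/(3n + 1) + 4/3| = |-8|/(3(3n + 1)) = 8/(3(3n + 1)).
Since 3n + 1 ≥ 3n for n ≥ 1, this is ≤ 8/(3·3n) = (8/9)/n.
So |(-4n - 4)/(3n + 1) + 4/3| < ε whenever n > (8/9)/ε.
Take M = (8/9)/ε. If n > M then |(-4n - 4)/(3n + 1) + 4/3| ≤ (8/9)/n < ε.

M = (8/9)/ε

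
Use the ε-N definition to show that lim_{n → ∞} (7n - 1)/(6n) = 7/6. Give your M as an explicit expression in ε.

M = (1/6)/ε

Let ε > 0 be given. For n ≥ 1, |(7n - 1)/(6n) − (7/6)| = |-6|/(6(6n)) = 6/(6(6n)).
Since 6n ≥ 6n for n ≥ 1, this is ≤ 6/(6·6n) = (1/6)/n.
So |(7n - 1)/(6n) − (7/6)| < ε whenever n > (1/6)/ε.
Take M = (1/6)/ε. If n > M then |(7n - 1)/(6n) − (7/6)| ≤ (1/6)/n < ε.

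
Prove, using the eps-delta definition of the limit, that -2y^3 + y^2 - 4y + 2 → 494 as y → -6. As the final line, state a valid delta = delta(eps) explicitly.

Fix eps > 0. We want delta > 0 such that 0 < |y + 6| < delta implies |(-2y^3 + y^2 - 4y + 2) − 494| < eps.
(-2y^3 + y^2 - 4y + 2) − 494 = -2y^3 + y^2 - 4y - 492 = (y + 6)(-2y^2 + 13y - 82).
So |(-2y^3 + y^2 - 4y + 2) − 494| = |y + 6|·|-2y^2 + 13y - 82|.
Assume first that |y + 6| < 1, so |y| < 7. Then |-2y^2 + 13y - 82| ≤ 2·7^2 + 13·7 + 82 = 271.
Hence |(-2y^3 + y^2 - 4y + 2) − 494| ≤ 271|y + 6| < eps provided |y + 6| < eps/271.
Take delta = min(1, eps/271). Then 0 < |y + 6| < delta gives both |y + 6| < 1 and |y + 6| < eps/271, so |(-2y^3 + y^2 - 4y + 2) − 494| < eps.

delta = min(1, eps/271)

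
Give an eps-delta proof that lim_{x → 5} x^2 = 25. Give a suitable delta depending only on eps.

delta = min(1, eps/11)

Let eps > 0 be given. We seek delta > 0 with 0 < |x − 5| < delta ⇒ |x^2 − 25| < eps.
Factor: x^2 − 25 = (x − 5)(x + 5), so |x^2 − 25| = |x − 5|·|x + 5|.
Impose delta ≤ 1 so that |x| < 6; then |x + 5| ≤ 11.
Hence |x^2 − 25| ≤ 11|x − 5|, which is < eps once |x − 5| < eps/11.
Take delta = min(1, eps/11). If 0 < |x − 5| < delta then both bounds hold and |x^2 − 25| ≤ 11|x − 5| < 11·(eps/11) = eps.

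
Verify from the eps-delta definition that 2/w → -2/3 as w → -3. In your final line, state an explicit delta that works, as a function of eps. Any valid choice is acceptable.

delta = min(3/2, (9/4)eps)

Let eps > 0. We seek delta > 0 such that 0 < |w + 3| < delta implies |2/w + 2/3| < eps.
|2/w + 2/3| = 2·|-3 − w|/(3·|w|) = 2|w + 3|/(3|w|).
Require delta ≤ 3/2 so that |w| > 3 − 3/2 = 3/2, hence 3|w| > 9/2.
Then |2/w + 2/3| < 2|w + 3|/(9/2), which is < eps when |w + 3| < (9/4)eps.
Take delta = min(3/2, (9/4)eps). Then 0 < |w + 3| < delta gives both |w + 3| < 3/2 and |w + 3| < (9/4)eps, so |2/w + 2/3| < eps.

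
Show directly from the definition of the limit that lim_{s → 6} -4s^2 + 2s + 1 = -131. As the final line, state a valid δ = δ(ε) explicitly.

δ = min(2, ε/54)

Let ε > 0. We want δ > 0 such that 0 < |s − 6| < δ implies |(-4s^2 + 2s + 1) + 131| < ε.
(-4s^2 + 2s + 1) + 131 = -4s^2 + 2s + 132 = (s − 6)(-4s - 22).
So |(-4s^2 + 2s + 1) + 131| = |s − 6|·|-4s - 22|.
Require δ ≤ 2. Then |s − 6| < 2 gives |s| < 8, and by the triangle inequality |-4s - 22| ≤ 4·8 + 22 = 54.
Hence |(-4s^2 + 2s + 1) + 131| ≤ 54|s − 6| < ε provided |s − 6| < ε/54.
Take δ = min(2, ε/54). Then 0 < |s − 6| < δ gives both |s − 6| < 2 and |s − 6| < ε/54, so |(-4s^2 + 2s + 1) + 131| < ε.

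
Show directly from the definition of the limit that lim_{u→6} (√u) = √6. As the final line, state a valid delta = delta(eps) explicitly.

Fix eps > 0. We want delta > 0 such that 0 < |u − 6| < delta implies |√u − √6| < eps.
Multiplying by the conjugate, |√u − √6| = |u − 6|/(√u + √6).
Restrict delta ≤ 6 so that |u − 6| < 6 forces u > 0, and then √u + √6 > √6.
Hence |√u − √6| < |u − 6|/√6, which is < eps once |u − 6| < √6·eps.
Take delta = min(6, √6·eps). If 0 < |u − 6| < delta then u > 0 and |√u − √6| < |u − 6|/√6 < eps.

delta = min(6, √6·eps)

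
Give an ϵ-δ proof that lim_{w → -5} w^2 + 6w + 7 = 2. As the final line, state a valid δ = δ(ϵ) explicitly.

δ = min(2, ϵ/8)

Let ϵ > 0 be given. We want δ > 0 such that 0 < |w + 5| < δ implies |(w^2 + 6w + 7) − 2| < ϵ.
(w^2 + 6w + 7) − 2 = w^2 + 6w + 5 = (w + 5)(w + 1).
So |(w^2 + 6w + 7) − 2| = |w + 5|·|w + 1|.
Assume first that |w + 5| < 2, so |w| < 7. Then |w + 1| ≤ 7 + 1 = 8.
Hence |(w^2 + 6w + 7) − 2| ≤ 8|w + 5| < ϵ provided |w + 5| < ϵ/8.
Choosing δ = min(2, ϵ/8) ensures both conditions, hence |(w^2 + 6w + 7) − 2| < ϵ.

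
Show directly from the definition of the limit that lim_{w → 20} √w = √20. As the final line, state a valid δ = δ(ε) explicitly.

Let ε > 0 be given. We want δ > 0 such that 0 < |w − 20| < δ implies |√w − √20| < ε.
Multiplying by the conjugate, |√w − √20| = |w − 20|/(√w + √20).
Restrict δ ≤ 20 so that |w − 20| < 20 forces w > 0, and then √w + √20 > √20.
Hence |√w − √20| < |w − 20|/√20, which is < ε once |w − 20| < √20·ε.
Take δ = min(20, √20·ε). If 0 < |w − 20| < δ then w > 0 and |√w − √20| < |w − 20|/√20 < ε.

δ = min(20, √20·ε)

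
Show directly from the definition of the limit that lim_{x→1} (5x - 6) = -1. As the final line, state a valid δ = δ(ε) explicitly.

δ = ε/5

Let ε > 0 be given. We need δ > 0 so that 0 < |x − 1| < δ implies |(5x - 6) + 1| < ε.
|(5x - 6) + 1| = |5x - 5| = 5|x − 1|.
So 5|x − 1| < ε exactly when |x − 1| < ε/5.
Take δ = ε/5. If 0 < |x − 1| < δ then |(5x - 6) + 1| = 5|x − 1| < 5·(ε/5) = ε.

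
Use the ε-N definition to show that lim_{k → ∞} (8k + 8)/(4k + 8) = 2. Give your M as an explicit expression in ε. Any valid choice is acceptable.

Let ε > 0. For k ≥ 1, |(8k + 8)/(4k + 8) − 2| = |-32|/(4(4k + 8)) = 32/(4(4k + 8)).
Since 4k + 8 ≥ 4k for k ≥ 1, this is ≤ 32/(4·4k) = 2/k.
So |(8k + 8)/(4k + 8) − 2| < ε whenever k > 2/ε.
Take M = 2/ε. If k > M then |(8k + 8)/(4k + 8) − 2| ≤ 2/k < ε.

M = 2/ε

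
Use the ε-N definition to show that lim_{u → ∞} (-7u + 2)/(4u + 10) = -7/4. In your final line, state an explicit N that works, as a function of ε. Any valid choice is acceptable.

Let ε > 0 be given. We seek N > 0 such that u > N implies |(-7u + 2)/(4u + 10) + 7/4| < ε.
(-7u + 2)/(4u + 10) + 7/4 = (4(-7u + 2) − (-7)(4u + 10)) / (4(4u + 10)) = 78/(4(4u + 10)).
For u > 0 we have 4u + 10 > 4u, so |(-7u + 2)/(4u + 10) + 7/4| = 78/(4(4u + 10)) < 78/(4·4u) = (39/8)/u.
Thus |(-7u + 2)/(4u + 10) + 7/4| < ε whenever u > (39/8)/ε.
Take N = (39/8)/ε. If u > N then |(-7u + 2)/(4u + 10) + 7/4| < (39/8)/u < ε.

N = (39/8)/ε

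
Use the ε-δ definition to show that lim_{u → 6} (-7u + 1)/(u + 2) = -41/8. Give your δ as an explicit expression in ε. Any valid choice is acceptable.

δ = min(4, (32/15)ε)

Let ε > 0. We want δ > 0 with 0 < |u − 6| < δ ⇒ |(-7u + 1)/(u + 2) + 41/8| < ε.
Combining over a common denominator, (-7u + 1)/(u + 2) + 41/8 = [(-7u + 1)·8 − (-41)·(u + 2)] / [8·(u + 2)] = -15(u − 6) / (8(u + 2)).
So |(-7u + 1)/(u + 2) + 41/8| = 15|u − 6| / (8·|u + 2|).
Restrict δ ≤ 4. Then |u − 6| < 4 gives |u + 2| = |(u − 6) + 8| ≥ 8 − 4 = 4.
Hence |(-7u + 1)/(u + 2) + 41/8| < 15|u − 6|/(8·4) = (15/32)|u − 6|, which is < ε once |u − 6| < (32/15)ε.
Take δ = min(4, (32/15)ε). Then 0 < |u − 6| < δ forces both bounds, so |(-7u + 1)/(u + 2) + 41/8| < ε.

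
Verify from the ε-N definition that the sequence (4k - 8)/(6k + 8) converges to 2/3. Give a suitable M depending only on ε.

Let ε > 0 be given. For k ≥ 1, |(4k - 8)/(6k + 8) − (2/3)| = |-80|/(6(6k + 8)) = 80/(6(6k + 8)).
Since 6k + 8 ≥ 6k for k ≥ 1, this is ≤ 80/(6·6k) = (20/9)/k.
So |(4k - 8)/(6k + 8) − (2/3)| < ε whenever k > (20/9)/ε.
Take M = (20/9)/ε. If k > M then |(4k - 8)/(6k + 8) − (2/3)| ≤ (20/9)/k < ε.

M = (20/9)/ε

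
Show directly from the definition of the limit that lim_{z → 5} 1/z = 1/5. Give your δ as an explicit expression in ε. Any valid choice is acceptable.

Fix ε > 0. We seek δ > 0 such that 0 < |z − 5| < δ implies |1/z − (1/5)| < ε.
|1/z − (1/5)| = |5 − z|/(5·|z|) = |z − 5|/(5|z|).
Require δ ≤ 5/2 so that |z| > 5 − 5/2 = 5/2, hence 5|z| > 25/2.
Then |1/z − (1/5)| < |z − 5|/(25/2), which is < ε when |z − 5| < (25/2)ε.
Take δ = min(5/2, (25/2)ε). Then 0 < |z − 5| < δ gives both |z − 5| < 5/2 and |z − 5| < (25/2)ε, so |1/z − (1/5)| < ε.

δ = min(5/2, (25/2)ε)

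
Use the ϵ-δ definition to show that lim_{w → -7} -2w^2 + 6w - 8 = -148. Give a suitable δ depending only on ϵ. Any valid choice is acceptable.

δ = min(1, ϵ/36)

Let ϵ > 0 be given. We want δ > 0 such that 0 < |w + 7| < δ implies |(-2w^2 + 6w - 8) + 148| < ϵ.
(-2w^2 + 6w - 8) + 148 = -2w^2 + 6w + 140 = (w + 7)(-2w + 20).
So |(-2w^2 + 6w - 8) + 148| = |w + 7|·|-2w + 20|.
Require δ ≤ 1. Then |w + 7| < 1 gives |w| < 8, and by the triangle inequality |-2w + 20| ≤ 2·8 + 20 = 36.
Hence |(-2w^2 + 6w - 8) + 148| ≤ 36|w + 7| < ϵ provided |w + 7| < ϵ/36.
Take δ = min(1, ϵ/36). Then 0 < |w + 7| < δ gives both |w + 7| < 1 and |w + 7| < ϵ/36, so |(-2w^2 + 6w - 8) + 148| < ϵ.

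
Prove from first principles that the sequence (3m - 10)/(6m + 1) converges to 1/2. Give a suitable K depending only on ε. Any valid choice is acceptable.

K = (7/4)/ε

Let ε > 0. For m ≥ 1, |(3m - 10)/(6m + 1) − (1/2)| = |-63|/(6(6m + 1)) = 63/(6(6m + 1)).
Since 6m + 1 ≥ 6m for m ≥ 1, this is ≤ 63/(6·6m) = (7/4)/m.
So |(3m - 10)/(6m + 1) − (1/2)| < ε whenever m > (7/4)/ε.
Take K = (7/4)/ε. If m > K then |(3m - 10)/(6m + 1) − (1/2)| ≤ (7/4)/m < ε.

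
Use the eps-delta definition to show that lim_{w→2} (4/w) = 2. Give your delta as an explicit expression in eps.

delta = min(1, (1/2)eps)

Let eps > 0. We seek delta > 0 such that 0 < |w − 2| < delta implies |4/w − 2| < eps.
|4/w − 2| = 4·|2 − w|/(2·|w|) = 4|w − 2|/(2|w|).
Restrict delta ≤ 1. Then |w − 2| < 1 gives |w| > 1, so 2|w| > 2.
Then |4/w − 2| < 4|w − 2|/2, which is < eps when |w − 2| < (1/2)eps.
Take delta = min(1, (1/2)eps). Then 0 < |w − 2| < delta gives both |w − 2| < 1 and |w − 2| < (1/2)eps, so |4/w − 2| < eps.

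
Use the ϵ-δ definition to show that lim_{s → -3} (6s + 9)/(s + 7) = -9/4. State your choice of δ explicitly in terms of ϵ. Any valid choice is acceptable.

Fix ϵ > 0. We want δ > 0 with 0 < |s + 3| < δ ⇒ |(6s + 9)/(s + 7) + 9/4| < ϵ.
Combining over a common denominator, (6s + 9)/(s + 7) + 9/4 = [(6s + 9)·4 − (-9)·(s + 7)] / [4·(s + 7)] = 33(s + 3) / (4(s + 7)).
So |(6s + 9)/(s + 7) + 9/4| = 33|s + 3| / (4·|s + 7|).
Require δ ≤ 2, so |s + 7| ≥ |4| − |s + 3| > 4 − 2 = 2.
Hence |(6s + 9)/(s + 7) + 9/4| < 33|s + 3|/(4·2) = (33/8)|s + 3|, which is < ϵ once |s + 3| < (8/33)ϵ.
Take δ = min(2, (8/33)ϵ). Then 0 < |s + 3| < δ forces both bounds, so |(6s + 9)/(s + 7) + 9/4| < ϵ.

δ = min(2, (8/33)ϵ)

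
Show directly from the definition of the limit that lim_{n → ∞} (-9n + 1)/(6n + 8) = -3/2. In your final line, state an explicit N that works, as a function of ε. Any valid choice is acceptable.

N = (13/6)/ε

Fix ε > 0. For n ≥ 1, |(-9n + 1)/(6n + 8) + 3/2| = |78|/(6(6n + 8)) = 78/(6(6n + 8)).
Since 6n + 8 ≥ 6n for n ≥ 1, this is ≤ 78/(6·6n) = (13/6)/n.
So |(-9n + 1)/(6n + 8) + 3/2| < ε whenever n > (13/6)/ε.
Take N = (13/6)/ε. If n > N then |(-9n + 1)/(6n + 8) + 3/2| ≤ (13/6)/n < ε.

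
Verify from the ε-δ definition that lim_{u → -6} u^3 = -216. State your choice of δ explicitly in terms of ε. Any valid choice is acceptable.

δ = min(1, ε/127)

Fix ε > 0. We seek δ > 0 with 0 < |u + 6| < δ ⇒ |u^3 + 216| < ε.
Factor: u^3 + 216 = (u + 6)(u^2 - 6u + 36), so |u^3 + 216| = |u + 6|·|u^2 - 6u + 36|.
Impose δ ≤ 1 so that |u| < 7; then |u^2 - 6u + 36| ≤ 127.
Hence |u^3 + 216| ≤ 127|u + 6|, which is < ε once |u + 6| < ε/127.
Take δ = min(1, ε/127). If 0 < |u + 6| < δ then both bounds hold and |u^3 + 216| ≤ 127|u + 6| < 127·(ε/127) = ε.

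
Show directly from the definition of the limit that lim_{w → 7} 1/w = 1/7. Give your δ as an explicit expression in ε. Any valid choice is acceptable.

Let ε > 0. We seek δ > 0 such that 0 < |w − 7| < δ implies |1/w − (1/7)| < ε.
|1/w − (1/7)| = |7 − w|/(7·|w|) = |w − 7|/(7|w|).
Require δ ≤ 7/2 so that |w| > 7 − 7/2 = 7/2, hence 7|w| > 49/2.
Then |1/w − (1/7)| < |w − 7|/(49/2), which is < ε when |w − 7| < (49/2)ε.
Take δ = min(7/2, (49/2)ε). Then 0 < |w − 7| < δ gives both |w − 7| < 7/2 and |w − 7| < (49/2)ε, so |1/w − (1/7)| < ε.

δ = min(7/2, (49/2)ε)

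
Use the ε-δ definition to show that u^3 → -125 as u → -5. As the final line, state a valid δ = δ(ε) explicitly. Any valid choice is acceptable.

Suppose ε > 0. We seek δ > 0 with 0 < |u + 5| < δ ⇒ |u^3 + 125| < ε.
Factor: u^3 + 125 = (u + 5)(u^2 - 5u + 25), so |u^3 + 125| = |u + 5|·|u^2 - 5u + 25|.
Restrict δ ≤ 1. Then |u + 5| < 1 gives |u| < 6, so by the triangle inequality |u^2 - 5u + 25| ≤ 6^2 + 5·6 + 25 = 91.
Hence |u^3 + 125| ≤ 91|u + 5|, which is < ε once |u + 5| < ε/91.
Take δ = min(1, ε/91). If 0 < |u + 5| < δ then both bounds hold and |u^3 + 125| ≤ 91|u + 5| < 91·(ε/91) = ε.

δ = min(1, ε/91)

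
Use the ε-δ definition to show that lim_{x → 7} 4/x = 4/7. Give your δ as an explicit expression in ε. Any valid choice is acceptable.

δ = min(7/2, (49/8)ε)

Let ε > 0. We seek δ > 0 such that 0 < |x − 7| < δ implies |4/x − (4/7)| < ε.
|4/x − (4/7)| = 4·|7 − x|/(7·|x|) = 4|x − 7|/(7|x|).
Restrict δ ≤ 7/2. Then |x − 7| < 7/2 gives |x| > 7/2, so 7|x| > 49/2.
Then |4/x − (4/7)| < 4|x − 7|/(49/2), which is < ε when |x − 7| < (49/8)ε.
Take δ = min(7/2, (49/8)ε). Then 0 < |x − 7| < δ gives both |x − 7| < 7/2 and |x − 7| < (49/8)ε, so |4/x − (4/7)| < ε.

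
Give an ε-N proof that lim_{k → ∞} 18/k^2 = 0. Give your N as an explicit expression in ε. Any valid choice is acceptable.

Let ε > 0 be given. For k ≥ 1, |18/k^2 − 0| = 18/k^2.
18/k^2 < ε ⇔ k^2 > 18/ε ⇔ k > (18/ε)^{1/2}.
Take N = (18/ε)^{1/2}. Then k > N implies 18/k^2 < ε.

N = (18/ε)^{1/2}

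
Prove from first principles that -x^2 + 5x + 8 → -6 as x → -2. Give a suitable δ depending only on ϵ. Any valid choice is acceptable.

Let ϵ > 0. We want δ > 0 such that 0 < |x + 2| < δ implies |(-x^2 + 5x + 8) + 6| < ϵ.
(-x^2 + 5x + 8) + 6 = -x^2 + 5x + 14 = (x + 2)(-x + 7).
So |(-x^2 + 5x + 8) + 6| = |x + 2|·|-x + 7|.
Assume first that |x + 2| < 1, so |x| < 3. Then |-x + 7| ≤ 3 + 7 = 10.
Hence |(-x^2 + 5x + 8) + 6| ≤ 10|x + 2| < ϵ provided |x + 2| < ϵ/10.
Take δ = min(1, ϵ/10). Then 0 < |x + 2| < δ gives both |x + 2| < 1 and |x + 2| < ϵ/10, so |(-x^2 + 5x + 8) + 6| < ϵ.

δ = min(1, ϵ/10)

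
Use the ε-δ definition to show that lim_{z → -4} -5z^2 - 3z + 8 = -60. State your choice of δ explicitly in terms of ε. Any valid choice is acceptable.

δ = min(1, ε/42)

Fix ε > 0. We want δ > 0 such that 0 < |z + 4| < δ implies |(-5z^2 - 3z + 8) + 60| < ε.
(-5z^2 - 3z + 8) + 60 = -5z^2 - 3z + 68 = (z + 4)(-5z + 17).
So |(-5z^2 - 3z + 8) + 60| = |z + 4|·|-5z + 17|.
Assume first that |z + 4| < 1, so |z| < 5. Then |-5z + 17| ≤ 5·5 + 17 = 42.
Hence |(-5z^2 - 3z + 8) + 60| ≤ 42|z + 4| < ε provided |z + 4| < ε/42.
Take δ = min(1, ε/42). Then 0 < |z + 4| < δ gives both |z + 4| < 1 and |z + 4| < ε/42, so |(-5z^2 - 3z + 8) + 60| < ε.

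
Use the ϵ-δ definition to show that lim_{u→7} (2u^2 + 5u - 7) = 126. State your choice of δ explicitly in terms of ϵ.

δ = min(1, ϵ/35)

Fix ϵ > 0. We want δ > 0 such that 0 < |u − 7| < δ implies |(2u^2 + 5u - 7) − 126| < ϵ.
(2u^2 + 5u - 7) − 126 = 2u^2 + 5u - 133 = (u − 7)(2u + 19).
So |(2u^2 + 5u - 7) − 126| = |u − 7|·|2u + 19|.
Assume first that |u − 7| < 1, so |u| < 8. Then |2u + 19| ≤ 2·8 + 19 = 35.
Hence |(2u^2 + 5u - 7) − 126| ≤ 35|u − 7| < ϵ provided |u − 7| < ϵ/35.
Take δ = min(1, ϵ/35). Then 0 < |u − 7| < δ gives both |u − 7| < 1 and |u − 7| < ϵ/35, so |(2u^2 + 5u - 7) − 126| < ϵ.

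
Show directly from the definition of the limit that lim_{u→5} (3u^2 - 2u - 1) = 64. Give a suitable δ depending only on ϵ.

δ = min(2, ϵ/34)

Fix ϵ > 0. We want δ > 0 such that 0 < |u − 5| < δ implies |(3u^2 - 2u - 1) − 64| < ϵ.
(3u^2 - 2u - 1) − 64 = 3u^2 - 2u - 65 = (u − 5)(3u + 13).
So |(3u^2 - 2u - 1) − 64| = |u − 5|·|3u + 13|.
Require δ ≤ 2. Then |u − 5| < 2 gives |u| < 7, and by the triangle inequality |3u + 13| ≤ 3·7 + 13 = 34.
Hence |(3u^2 - 2u - 1) − 64| ≤ 34|u − 5| < ϵ provided |u − 5| < ϵ/34.
Take δ = min(2, ϵ/34). Then 0 < |u − 5| < δ gives both |u − 5| < 2 and |u − 5| < ϵ/34, so |(3u^2 - 2u - 1) − 64| < ϵ.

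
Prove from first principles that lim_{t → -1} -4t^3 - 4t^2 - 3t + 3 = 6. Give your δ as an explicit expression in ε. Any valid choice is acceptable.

Fix ε > 0. We want δ > 0 such that 0 < |t + 1| < δ implies |(-4t^3 - 4t^2 - 3t + 3) − 6| < ε.
(-4t^3 - 4t^2 - 3t + 3) − 6 = -4t^3 - 4t^2 - 3t - 3 = (t + 1)(-4t^2 - 3).
So |(-4t^3 - 4t^2 - 3t + 3) − 6| = |t + 1|·|-4t^2 - 3|.
Require δ ≤ 2. Then |t + 1| < 2 gives |t| < 3, and by the triangle inequality |-4t^2 - 3| ≤ 4·3^2 + 3 = 39.
Hence |(-4t^3 - 4t^2 - 3t + 3) − 6| ≤ 39|t + 1| < ε provided |t + 1| < ε/39.
Choosing δ = min(2, ε/39) ensures both conditions, hence |(-4t^3 - 4t^2 - 3t + 3) − 6| < ε.

δ = min(2, ε/39)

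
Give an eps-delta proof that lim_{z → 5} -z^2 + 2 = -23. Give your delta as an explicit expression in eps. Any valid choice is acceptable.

Let eps > 0 be given. We want delta > 0 such that 0 < |z − 5| < delta implies |(-z^2 + 2) + 23| < eps.
(-z^2 + 2) + 23 = -z^2 + 25 = (z − 5)(-z - 5).
So |(-z^2 + 2) + 23| = |z − 5|·|-z - 5|.
Require delta ≤ 1. Then |z − 5| < 1 gives |z| < 6, and by the triangle inequality |-z - 5| ≤ 6 + 5 = 11.
Hence |(-z^2 + 2) + 23| ≤ 11|z − 5| < eps provided |z − 5| < eps/11.
Take delta = min(1, eps/11). Then 0 < |z − 5| < delta gives both |z − 5| < 1 and |z − 5| < eps/11, so |(-z^2 + 2) + 23| < eps.

delta = min(1, eps/11)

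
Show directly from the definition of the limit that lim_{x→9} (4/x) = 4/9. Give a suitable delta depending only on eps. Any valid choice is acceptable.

Let eps > 0. We seek delta > 0 such that 0 < |x − 9| < delta implies |4/x − (4/9)| < eps.
|4/x − (4/9)| = 4·|9 − x|/(9·|x|) = 4|x − 9|/(9|x|).
Require delta ≤ 9/2 so that |x| > 9 − 9/2 = 9/2, hence 9|x| > 81/2.
Then |4/x − (4/9)| < 4|x − 9|/(81/2), which is < eps when |x − 9| < (81/8)eps.
Take delta = min(9/2, (81/8)eps). Then 0 < |x − 9| < delta gives both |x − 9| < 9/2 and |x − 9| < (81/8)eps, so |4/x − (4/9)| < eps.

delta = min(9/2, (81/8)eps)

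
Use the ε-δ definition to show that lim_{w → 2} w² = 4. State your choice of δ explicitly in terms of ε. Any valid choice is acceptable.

δ = min(1, ε/5)

Let ε > 0 be given. We seek δ > 0 with 0 < |w − 2| < δ ⇒ |w² − 4| < ε.
Factor: w² − 4 = (w − 2)(w + 2), so |w² − 4| = |w − 2|·|w + 2|.
Impose δ ≤ 1 so that |w| < 3; then |w + 2| ≤ 5.
Hence |w² − 4| ≤ 5|w − 2|, which is < ε once |w − 2| < ε/5.
Take δ = min(1, ε/5). If 0 < |w − 2| < δ then both bounds hold and |w² − 4| ≤ 5|w − 2| < 5·(ε/5) = ε.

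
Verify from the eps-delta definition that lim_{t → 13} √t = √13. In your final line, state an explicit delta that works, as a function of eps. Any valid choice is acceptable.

Let eps > 0 be given. We want delta > 0 such that 0 < |t − 13| < delta implies |√t − √13| < eps.
Rationalise: √t − √13 = (t − 13)/(√t + √13), so |√t − √13| = |t − 13|/(√t + √13).
Restrict delta ≤ 13 so that |t − 13| < 13 forces t > 0, and then √t + √13 > √13.
Hence |√t − √13| < |t − 13|/√13, which is < eps once |t − 13| < √13·eps.
Take delta = min(13, √13·eps). If 0 < |t − 13| < delta then t > 0 and |√t − √13| < |t − 13|/√13 < eps.

delta = min(13, √13·eps)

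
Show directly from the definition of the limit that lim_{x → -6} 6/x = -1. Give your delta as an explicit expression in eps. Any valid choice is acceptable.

delta = min(3, 3eps)

Suppose eps > 0. We seek delta > 0 such that 0 < |x + 6| < delta implies |6/x + 1| < eps.
|6/x + 1| = 6·|-6 − x|/(6·|x|) = 6|x + 6|/(6|x|).
Require delta ≤ 3 so that |x| > 6 − 3 = 3, hence 6|x| > 18.
Then |6/x + 1| < 6|x + 6|/18, which is < eps when |x + 6| < 3eps.
Take delta = min(3, 3eps). Then 0 < |x + 6| < delta gives both |x + 6| < 3 and |x + 6| < 3eps, so |6/x + 1| < eps.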